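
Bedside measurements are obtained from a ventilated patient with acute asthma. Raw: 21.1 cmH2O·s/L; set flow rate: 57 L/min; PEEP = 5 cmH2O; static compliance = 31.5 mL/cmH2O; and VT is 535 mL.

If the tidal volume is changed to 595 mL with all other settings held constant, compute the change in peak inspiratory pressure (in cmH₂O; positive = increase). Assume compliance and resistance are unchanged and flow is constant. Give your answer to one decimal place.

1.9

PIP = Vt/C + R·V̇ + PEEP (constant-flow equation of motion).
Only the elastic term changes: ΔPIP = ΔVt / C = (595 − 535) / 31.5 = 1.905 cmH2O.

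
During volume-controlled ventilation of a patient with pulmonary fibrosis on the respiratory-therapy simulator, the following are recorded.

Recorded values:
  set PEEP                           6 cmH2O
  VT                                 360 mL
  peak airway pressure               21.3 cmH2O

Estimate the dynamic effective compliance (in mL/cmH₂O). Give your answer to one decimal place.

23.5

Dynamic compliance = Vt / (PIP − PEEP) = 360 / (21.3 − 6) = 360 / 15.3 = 23.529 mL/cmH2O.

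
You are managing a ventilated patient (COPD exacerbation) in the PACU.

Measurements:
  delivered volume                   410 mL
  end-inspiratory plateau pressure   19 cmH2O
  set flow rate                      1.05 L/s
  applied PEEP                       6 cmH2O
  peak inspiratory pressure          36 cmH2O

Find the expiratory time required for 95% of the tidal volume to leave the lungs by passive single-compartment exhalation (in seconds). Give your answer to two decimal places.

R = (PIP − Pplat)/V̇ = (36 − 19) / 1.05 = 17.0/1.05 = 16.19 cmH2O·s/L.
C = Vt/(Pplat − PEEP) = 410.0 / (19 − 6) = 410.0/13.0 = 31.538 mL/cmH2O.
τ = R × C = 16.19 × 0.03154 L/cmH2O = 0.5106 s.
t = −τ·ln(1 − 0.95) = −0.5106·ln(0.05) = 1.53 s.

1.53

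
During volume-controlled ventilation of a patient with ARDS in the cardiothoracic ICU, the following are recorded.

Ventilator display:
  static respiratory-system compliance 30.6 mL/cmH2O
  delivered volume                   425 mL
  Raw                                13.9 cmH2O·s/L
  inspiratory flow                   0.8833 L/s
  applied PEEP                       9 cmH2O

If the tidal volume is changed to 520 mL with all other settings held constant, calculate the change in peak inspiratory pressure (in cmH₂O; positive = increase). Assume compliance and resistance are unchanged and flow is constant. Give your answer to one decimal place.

3.1

PIP = Vt/C + R·V̇ + PEEP (constant-flow equation of motion).
Only the elastic term changes: ΔPIP = ΔVt / C = (520 − 425) / 30.6 = 3.105 cmH2O.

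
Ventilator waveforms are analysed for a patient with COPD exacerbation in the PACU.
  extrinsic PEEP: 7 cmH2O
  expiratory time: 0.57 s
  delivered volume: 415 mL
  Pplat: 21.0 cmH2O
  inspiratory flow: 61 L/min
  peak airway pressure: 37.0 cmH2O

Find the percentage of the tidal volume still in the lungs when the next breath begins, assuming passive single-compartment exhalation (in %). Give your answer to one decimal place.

Flow: 61 L/min ÷ 60 = 1.0167 L/s.
R = (PIP − Pplat)/V̇ = (37.0 − 21.0) / 1.0167 = 16.0/1.0167 = 15.737 cmH2O·s/L.
C = Vt/(Pplat − PEEP) = 415.0 / (21.0 − 7) = 415.0/14.0 = 29.643 mL/cmH2O.
τ = R × C = 15.737 × 0.02964 L/cmH2O = 0.4664 s.
Fraction remaining at end-expiration = e^(−Te/τ) = e^(−0.57/0.4664) = 0.2946 → 29.46%.

29.5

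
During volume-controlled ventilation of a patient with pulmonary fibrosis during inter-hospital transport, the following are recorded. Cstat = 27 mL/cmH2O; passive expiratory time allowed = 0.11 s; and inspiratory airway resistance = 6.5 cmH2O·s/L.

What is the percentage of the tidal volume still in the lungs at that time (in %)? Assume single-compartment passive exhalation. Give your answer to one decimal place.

τ = R × C = 6.5 × 27 mL/cmH2O = 6.5 × 0.027 L/cmH2O = 0.1755 s.
Passive exhalation: V(t)/V₀ = e^(−t/τ) = e^(−0.11/0.1755) = 0.5343.
Fraction remaining = 0.5343 → 53.43%.

53.4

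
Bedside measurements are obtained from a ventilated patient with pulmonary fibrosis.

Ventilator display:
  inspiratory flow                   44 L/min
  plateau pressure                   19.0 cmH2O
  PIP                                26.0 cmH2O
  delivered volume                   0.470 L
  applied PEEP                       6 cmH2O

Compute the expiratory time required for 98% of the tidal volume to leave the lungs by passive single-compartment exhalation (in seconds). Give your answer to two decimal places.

1.35

Flow: 44 L/min ÷ 60 = 0.7333 L/s.
R = (PIP − Pplat)/V̇ = (26.0 − 19.0) / 0.7333 = 7.0/0.7333 = 9.546 cmH2O·s/L.
C = Vt/(Pplat − PEEP) = 470.0 / (19.0 − 6) = 470.0/13.0 = 36.154 mL/cmH2O.
τ = R × C = 9.546 × 0.03615 L/cmH2O = 0.3451 s.
t = −τ·ln(1 − 0.98) = −0.3451·ln(0.02) = 1.35 s.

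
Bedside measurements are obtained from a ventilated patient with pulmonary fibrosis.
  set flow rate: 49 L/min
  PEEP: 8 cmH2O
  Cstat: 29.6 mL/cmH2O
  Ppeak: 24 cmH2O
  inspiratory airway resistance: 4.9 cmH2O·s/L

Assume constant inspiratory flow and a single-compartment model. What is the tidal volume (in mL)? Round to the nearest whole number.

355

Flow: 49 L/min ÷ 60 = 0.8167 L/s.
Equation of motion (constant flow): PIP = Vt/C + R·V̇ + PEEP.
Vt/C = PIP − R·V̇ − PEEP = 24 − 4.002 − 8 = 11.998 cmH2O.
Vt = C × 11.998 = 29.6 × 11.998 = 355.14 mL.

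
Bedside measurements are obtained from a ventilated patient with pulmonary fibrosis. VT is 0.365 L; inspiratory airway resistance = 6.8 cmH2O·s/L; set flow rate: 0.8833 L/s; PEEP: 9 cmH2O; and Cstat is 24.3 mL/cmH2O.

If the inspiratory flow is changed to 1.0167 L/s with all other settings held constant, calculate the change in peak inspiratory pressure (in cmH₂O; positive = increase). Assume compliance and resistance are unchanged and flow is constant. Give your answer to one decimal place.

0.9

PIP = Vt/C + R·V̇ + PEEP (constant-flow equation of motion).
Only the resistive term changes: ΔPIP = R × ΔV̇ = 6.8 × (1.0167 − 0.8833) = 6.8 × 0.1334 = 0.9071 cmH2O.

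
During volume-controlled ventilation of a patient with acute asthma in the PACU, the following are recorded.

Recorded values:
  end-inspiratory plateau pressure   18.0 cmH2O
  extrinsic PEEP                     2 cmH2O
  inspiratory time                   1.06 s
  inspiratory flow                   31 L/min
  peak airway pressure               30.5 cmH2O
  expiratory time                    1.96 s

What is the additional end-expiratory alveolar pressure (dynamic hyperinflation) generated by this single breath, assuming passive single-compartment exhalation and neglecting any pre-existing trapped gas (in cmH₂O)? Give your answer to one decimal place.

1.5

Flow: 31 L/min ÷ 60 = 0.5167 L/s.
Vt = flow × Ti = 0.5167 L/s × 1.06 s × 1000 mL/L = 547.7 mL.
R = (PIP − Pplat)/V̇ = (30.5 − 18.0) / 0.5167 = 12.5/0.5167 = 24.192 cmH2O·s/L.
C = Vt/(Pplat − PEEP) = 547.7 / (18.0 − 2) = 547.7/16.0 = 34.231 mL/cmH2O.
τ = R × C = 24.192 × 0.03423 L/cmH2O = 0.8281 s.
Fraction remaining = e^(−Te/τ) = e^(−1.96/0.8281) = 0.09377; trapped volume = 547.7 × 0.09377 = 51.358 mL.
Additional alveolar pressure from trapping ≈ V_trapped / C = 51.358 / 34.231 = 1.5 cmH2O.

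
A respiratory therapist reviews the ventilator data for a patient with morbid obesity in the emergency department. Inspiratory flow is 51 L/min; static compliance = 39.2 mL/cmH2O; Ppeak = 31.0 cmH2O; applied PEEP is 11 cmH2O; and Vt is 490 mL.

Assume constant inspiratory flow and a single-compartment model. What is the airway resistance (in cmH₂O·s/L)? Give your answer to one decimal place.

Flow: 51 L/min ÷ 60 = 0.85 L/s.
Equation of motion (constant flow): PIP = Vt/C + R·V̇ + PEEP.
R·V̇ = PIP − Vt/C − PEEP = 31.0 − 490/39.2 − 11 = 31.0 − 12.5 − 11 = 7.5 cmH2O.
R = 7.5 / 0.85 = 8.824 cmH2O·s/L.

8.8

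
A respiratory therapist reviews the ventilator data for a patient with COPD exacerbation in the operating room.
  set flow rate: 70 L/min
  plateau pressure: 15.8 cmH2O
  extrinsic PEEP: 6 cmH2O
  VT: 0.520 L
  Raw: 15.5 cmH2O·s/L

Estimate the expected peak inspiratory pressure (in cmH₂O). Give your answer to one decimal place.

Flow: 70 L/min ÷ 60 = 1.1667 L/s.
PIP = Pplat + Raw × flow = 15.8 + 15.5 × 1.1667 = 15.8 + 18.084 = 33.884 cmH2O.

33.9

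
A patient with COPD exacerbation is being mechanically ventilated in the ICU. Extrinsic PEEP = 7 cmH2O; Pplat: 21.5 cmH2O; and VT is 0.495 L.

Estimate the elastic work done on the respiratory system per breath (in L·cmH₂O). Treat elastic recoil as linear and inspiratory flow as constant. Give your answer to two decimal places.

3.59

Elastic work ≈ ½ × (Pplat − PEEP) × Vt = 0.5 × (21.5 − 7) × 0.495 L = 0.5 × 14.5 × 0.495 = 3.589 L·cmH2O.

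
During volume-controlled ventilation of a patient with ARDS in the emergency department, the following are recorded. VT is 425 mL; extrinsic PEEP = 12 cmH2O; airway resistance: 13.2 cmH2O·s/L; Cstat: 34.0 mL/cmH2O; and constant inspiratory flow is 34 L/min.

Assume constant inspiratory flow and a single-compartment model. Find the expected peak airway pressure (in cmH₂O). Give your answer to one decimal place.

32.0

Flow: 34 L/min ÷ 60 = 0.5667 L/s.
Equation of motion (constant flow): PIP = Vt/C + R·V̇ + PEEP.
PIP = 425/34.0 + 13.2×0.5667 + 12 = 12.5 + 7.48 + 12 = 31.98 cmH2O.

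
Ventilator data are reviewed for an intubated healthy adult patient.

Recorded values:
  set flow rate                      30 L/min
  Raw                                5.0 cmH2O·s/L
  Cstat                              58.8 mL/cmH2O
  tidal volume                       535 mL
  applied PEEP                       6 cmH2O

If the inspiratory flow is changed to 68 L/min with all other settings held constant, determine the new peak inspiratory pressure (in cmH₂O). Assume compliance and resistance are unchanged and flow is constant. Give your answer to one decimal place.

Flow: 30 L/min ÷ 60 = 0.5 L/s.
New flow: 68 L/min ÷ 60 = 1.1333 L/s.
PIP = Vt/C + R·V̇ + PEEP (constant-flow equation of motion).
Only the resistive term changes: ΔPIP = R × ΔV̇ = 5.0 × (1.1333 − 0.5) = 5.0 × 0.6333 = 3.167 cmH2O.
Original PIP = 535/58.8 + 5.0×0.5 + 6 = 17.599 cmH2O; new PIP = 17.599 + (3.167) = 20.766 cmH2O.

20.8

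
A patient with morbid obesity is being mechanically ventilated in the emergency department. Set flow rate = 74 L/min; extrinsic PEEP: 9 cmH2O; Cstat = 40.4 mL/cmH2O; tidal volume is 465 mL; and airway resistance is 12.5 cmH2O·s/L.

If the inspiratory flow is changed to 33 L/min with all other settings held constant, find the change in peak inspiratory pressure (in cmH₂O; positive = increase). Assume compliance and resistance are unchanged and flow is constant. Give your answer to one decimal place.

-8.5

Flow: 74 L/min ÷ 60 = 1.2333 L/s.
New flow: 33 L/min ÷ 60 = 0.55 L/s.
PIP = Vt/C + R·V̇ + PEEP (constant-flow equation of motion).
Only the resistive term changes: ΔPIP = R × ΔV̇ = 12.5 × (0.55 − 1.2333) = 12.5 × -0.6833 = -8.541 cmH2O.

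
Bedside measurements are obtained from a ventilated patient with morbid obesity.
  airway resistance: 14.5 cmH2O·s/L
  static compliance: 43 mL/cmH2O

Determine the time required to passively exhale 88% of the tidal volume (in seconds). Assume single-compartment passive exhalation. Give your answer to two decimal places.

1.32

τ = R × C = 14.5 × 43 mL/cmH2O = 14.5 × 0.043 L/cmH2O = 0.6235 s.
Exhaled fraction f = 1 − e^(−t/τ) → t = −τ·ln(1 − f) = −0.6235·ln(0.12) = 1.322 s.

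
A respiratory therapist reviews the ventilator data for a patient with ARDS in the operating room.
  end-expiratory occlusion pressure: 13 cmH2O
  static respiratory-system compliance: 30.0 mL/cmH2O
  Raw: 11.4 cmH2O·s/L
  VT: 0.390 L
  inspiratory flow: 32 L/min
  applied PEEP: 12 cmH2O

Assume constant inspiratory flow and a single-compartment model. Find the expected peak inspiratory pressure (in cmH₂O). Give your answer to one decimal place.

32.1

Flow: 32 L/min ÷ 60 = 0.5333 L/s.
Total PEEP = 13 cmH2O (set 12 + intrinsic 1); this is the baseline alveolar pressure.
Equation of motion (constant flow): PIP = Vt/C + R·V̇ + PEEP.
PIP = 390/30.0 + 11.4×0.5333 + 13 = 13.0 + 6.08 + 13 = 32.08 cmH2O.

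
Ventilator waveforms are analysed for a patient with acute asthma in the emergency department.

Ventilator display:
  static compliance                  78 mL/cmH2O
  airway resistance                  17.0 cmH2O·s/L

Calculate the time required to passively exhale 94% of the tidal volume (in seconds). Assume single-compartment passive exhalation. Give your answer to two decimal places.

τ = R × C = 17.0 × 78 mL/cmH2O = 17.0 × 0.078 L/cmH2O = 1.326 s.
Exhaled fraction f = 1 − e^(−t/τ) → t = −τ·ln(1 − f) = −1.326·ln(0.06) = 3.731 s.

3.73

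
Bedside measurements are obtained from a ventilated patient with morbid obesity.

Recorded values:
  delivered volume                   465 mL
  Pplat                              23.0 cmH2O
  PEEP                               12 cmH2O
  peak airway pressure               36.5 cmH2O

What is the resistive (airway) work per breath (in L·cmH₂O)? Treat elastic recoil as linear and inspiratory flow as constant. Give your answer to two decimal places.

6.28

With constant inspiratory flow the resistive pressure is constant at PIP − Pplat = 36.5 − 23.0 = 13.5 cmH2O, so resistive work = 13.5 × 0.465 = 6.278 L·cmH2O.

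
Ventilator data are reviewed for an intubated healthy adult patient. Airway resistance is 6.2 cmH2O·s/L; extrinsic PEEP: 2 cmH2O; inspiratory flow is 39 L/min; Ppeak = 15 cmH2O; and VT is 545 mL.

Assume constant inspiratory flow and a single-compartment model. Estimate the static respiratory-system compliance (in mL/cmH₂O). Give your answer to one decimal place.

60.8

Flow: 39 L/min ÷ 60 = 0.65 L/s.
Equation of motion (constant flow): PIP = Vt/C + R·V̇ + PEEP.
Vt/C = PIP − R·V̇ − PEEP = 15 − 6.2×0.65 − 2 = 15 − 4.03 − 2 = 8.97 cmH2O.
C = Vt / 8.97 = 545 / 8.97 = 60.758 mL/cmH2O.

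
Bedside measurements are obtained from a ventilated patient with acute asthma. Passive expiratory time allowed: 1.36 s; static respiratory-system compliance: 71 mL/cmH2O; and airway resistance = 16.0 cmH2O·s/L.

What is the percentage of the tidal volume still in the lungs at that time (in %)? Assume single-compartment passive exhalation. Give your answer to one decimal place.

30.2

τ = R × C = 16.0 × 71 mL/cmH2O = 16.0 × 0.071 L/cmH2O = 1.136 s.
Passive exhalation: V(t)/V₀ = e^(−t/τ) = e^(−1.36/1.136) = 0.302.
Fraction remaining = 0.302 → 30.2%.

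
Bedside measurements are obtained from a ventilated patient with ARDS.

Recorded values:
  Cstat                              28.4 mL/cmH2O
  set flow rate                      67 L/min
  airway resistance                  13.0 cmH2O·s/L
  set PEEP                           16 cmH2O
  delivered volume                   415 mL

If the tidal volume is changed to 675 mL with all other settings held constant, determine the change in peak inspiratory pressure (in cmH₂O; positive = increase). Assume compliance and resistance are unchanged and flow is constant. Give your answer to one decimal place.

PIP = Vt/C + R·V̇ + PEEP (constant-flow equation of motion).
Only the elastic term changes: ΔPIP = ΔVt / C = (675 − 415) / 28.4 = 9.155 cmH2O.

9.2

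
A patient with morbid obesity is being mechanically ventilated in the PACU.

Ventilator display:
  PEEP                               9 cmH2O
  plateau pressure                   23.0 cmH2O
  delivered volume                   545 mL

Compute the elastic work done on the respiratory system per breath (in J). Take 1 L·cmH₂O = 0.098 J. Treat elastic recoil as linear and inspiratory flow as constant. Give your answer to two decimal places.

Elastic work ≈ ½ × (Pplat − PEEP) × Vt = 0.5 × (23.0 − 9) × 0.545 L = 0.5 × 14.0 × 0.545 = 3.815 L·cmH2O.
× 0.098 J/(L·cmH2O) → 0.3739 J.

0.37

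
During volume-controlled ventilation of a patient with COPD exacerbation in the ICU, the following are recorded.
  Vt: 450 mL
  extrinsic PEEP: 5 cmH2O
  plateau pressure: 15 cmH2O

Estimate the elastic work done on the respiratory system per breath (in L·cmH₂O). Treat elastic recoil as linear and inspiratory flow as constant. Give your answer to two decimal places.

2.25

Elastic work ≈ ½ × (Pplat − PEEP) × Vt = 0.5 × (15 − 5) × 0.450 L = 0.5 × 10.0 × 0.450 = 2.25 L·cmH2O.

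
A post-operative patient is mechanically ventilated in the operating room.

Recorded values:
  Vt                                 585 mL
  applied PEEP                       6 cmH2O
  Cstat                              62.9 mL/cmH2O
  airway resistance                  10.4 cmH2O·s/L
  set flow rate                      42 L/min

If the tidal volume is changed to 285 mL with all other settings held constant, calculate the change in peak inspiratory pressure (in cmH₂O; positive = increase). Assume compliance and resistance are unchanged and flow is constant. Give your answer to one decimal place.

-4.8

PIP = Vt/C + R·V̇ + PEEP (constant-flow equation of motion).
Only the elastic term changes: ΔPIP = ΔVt / C = (285 − 585) / 62.9 = -4.769 cmH2O.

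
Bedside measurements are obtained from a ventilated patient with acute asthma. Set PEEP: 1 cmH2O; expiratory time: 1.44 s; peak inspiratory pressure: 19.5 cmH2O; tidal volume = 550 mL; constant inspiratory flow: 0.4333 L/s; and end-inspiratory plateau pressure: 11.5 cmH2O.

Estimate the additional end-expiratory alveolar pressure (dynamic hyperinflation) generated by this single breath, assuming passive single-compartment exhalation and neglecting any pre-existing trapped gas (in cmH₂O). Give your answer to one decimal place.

2.4

R = (PIP − Pplat)/V̇ = (19.5 − 11.5) / 0.4333 = 8.0/0.4333 = 18.463 cmH2O·s/L.
C = Vt/(Pplat − PEEP) = 550.0 / (11.5 − 1) = 550.0/10.5 = 52.381 mL/cmH2O.
τ = R × C = 18.463 × 0.05238 L/cmH2O = 0.9671 s.
Fraction remaining = e^(−Te/τ) = e^(−1.44/0.9671) = 0.2256; trapped volume = 550.0 × 0.2256 = 124.08 mL.
Additional alveolar pressure from trapping ≈ V_trapped / C = 124.08 / 52.381 = 2.369 cmH2O.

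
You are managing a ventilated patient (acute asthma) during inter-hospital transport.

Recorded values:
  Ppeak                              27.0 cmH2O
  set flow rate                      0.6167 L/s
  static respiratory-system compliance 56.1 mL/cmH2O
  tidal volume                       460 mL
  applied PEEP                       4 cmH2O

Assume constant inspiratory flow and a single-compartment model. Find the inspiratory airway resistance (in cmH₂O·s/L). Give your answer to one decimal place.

Equation of motion (constant flow): PIP = Vt/C + R·V̇ + PEEP.
R·V̇ = PIP − Vt/C − PEEP = 27.0 − 460/56.1 − 4 = 27.0 − 8.2 − 4 = 14.8 cmH2O.
R = 14.8 / 0.6167 = 23.999 cmH2O·s/L.

24.0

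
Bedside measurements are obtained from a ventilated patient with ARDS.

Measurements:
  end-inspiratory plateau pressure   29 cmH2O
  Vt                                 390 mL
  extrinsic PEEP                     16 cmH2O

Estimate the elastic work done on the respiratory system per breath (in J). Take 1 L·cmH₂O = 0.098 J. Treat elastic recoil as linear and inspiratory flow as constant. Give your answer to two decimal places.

Elastic work ≈ ½ × (Pplat − PEEP) × Vt = 0.5 × (29 − 16) × 0.390 L = 0.5 × 13.0 × 0.390 = 2.535 L·cmH2O.
× 0.098 J/(L·cmH2O) → 0.2484 J.

0.25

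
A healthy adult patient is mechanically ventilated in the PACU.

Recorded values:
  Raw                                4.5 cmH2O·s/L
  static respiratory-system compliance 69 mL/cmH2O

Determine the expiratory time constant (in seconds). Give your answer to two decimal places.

τ = R × C = 4.5 × 69 mL/cmH2O = 4.5 × 0.069 L/cmH2O = 0.3105 s.

0.31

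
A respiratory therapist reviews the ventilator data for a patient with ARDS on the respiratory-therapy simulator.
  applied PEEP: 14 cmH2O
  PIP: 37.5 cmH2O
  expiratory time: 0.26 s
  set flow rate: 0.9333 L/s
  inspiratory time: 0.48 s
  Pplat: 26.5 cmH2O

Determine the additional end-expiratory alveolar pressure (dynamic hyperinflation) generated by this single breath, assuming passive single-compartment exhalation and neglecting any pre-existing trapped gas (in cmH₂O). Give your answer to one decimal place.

6.8

Vt = flow × Ti = 0.9333 L/s × 0.48 s × 1000 mL/L = 447.98 mL.
R = (PIP − Pplat)/V̇ = (37.5 − 26.5) / 0.9333 = 11.0/0.9333 = 11.786 cmH2O·s/L.
C = Vt/(Pplat − PEEP) = 447.98 / (26.5 − 14) = 447.98/12.5 = 35.838 mL/cmH2O.
τ = R × C = 11.786 × 0.03584 L/cmH2O = 0.4224 s.
Fraction remaining = e^(−Te/τ) = e^(−0.26/0.4224) = 0.5404; trapped volume = 447.98 × 0.5404 = 242.09 mL.
Additional alveolar pressure from trapping ≈ V_trapped / C = 242.09 / 35.838 = 6.755 cmH2O.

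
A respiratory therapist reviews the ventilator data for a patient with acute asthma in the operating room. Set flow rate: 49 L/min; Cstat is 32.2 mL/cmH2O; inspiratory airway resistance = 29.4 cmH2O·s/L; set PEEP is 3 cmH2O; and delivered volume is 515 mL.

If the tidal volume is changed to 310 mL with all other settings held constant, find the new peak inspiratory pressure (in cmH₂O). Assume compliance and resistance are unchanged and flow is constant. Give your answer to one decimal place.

Flow: 49 L/min ÷ 60 = 0.8167 L/s.
PIP = Vt/C + R·V̇ + PEEP (constant-flow equation of motion).
Only the elastic term changes: ΔPIP = ΔVt / C = (310 − 515) / 32.2 = -6.366 cmH2O.
Original PIP = 515/32.2 + 29.4×0.8167 + 3 = 43.005 cmH2O; new PIP = 43.005 + (-6.366) = 36.639 cmH2O.

36.6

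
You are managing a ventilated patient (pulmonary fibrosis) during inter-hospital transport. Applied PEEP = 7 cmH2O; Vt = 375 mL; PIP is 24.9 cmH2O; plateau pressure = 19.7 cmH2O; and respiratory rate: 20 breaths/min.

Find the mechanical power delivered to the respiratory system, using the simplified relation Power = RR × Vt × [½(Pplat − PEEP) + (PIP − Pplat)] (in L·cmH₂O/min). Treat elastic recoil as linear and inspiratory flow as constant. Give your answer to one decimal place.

Per-breath work = Vt × [½(Pplat−PEEP) + (PIP−Pplat)] = 0.375 × [0.5×12.7 + 5.2] = 0.375 × 11.55 = 4.331 L·cmH2O.
Power = 20 × 4.331 = 86.62 L·cmH2O/min.

86.6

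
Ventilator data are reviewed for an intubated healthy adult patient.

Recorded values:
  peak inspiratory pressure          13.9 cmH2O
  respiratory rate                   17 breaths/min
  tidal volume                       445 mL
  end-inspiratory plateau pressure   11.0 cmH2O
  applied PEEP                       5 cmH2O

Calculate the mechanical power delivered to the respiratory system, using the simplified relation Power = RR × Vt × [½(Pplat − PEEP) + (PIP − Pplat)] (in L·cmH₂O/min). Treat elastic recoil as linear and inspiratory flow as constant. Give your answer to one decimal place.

44.6

Per-breath work = Vt × [½(Pplat−PEEP) + (PIP−Pplat)] = 0.445 × [0.5×6.0 + 2.9] = 0.445 × 5.9 = 2.626 L·cmH2O.
Power = 17 × 2.626 = 44.642 L·cmH2O/min.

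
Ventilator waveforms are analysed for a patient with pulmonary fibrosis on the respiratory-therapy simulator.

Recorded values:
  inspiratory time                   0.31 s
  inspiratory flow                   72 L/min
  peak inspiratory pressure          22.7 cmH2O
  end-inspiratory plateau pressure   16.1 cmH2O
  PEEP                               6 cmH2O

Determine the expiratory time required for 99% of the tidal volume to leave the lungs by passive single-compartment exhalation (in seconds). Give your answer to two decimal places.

Flow: 72 L/min ÷ 60 = 1.2 L/s.
Vt = flow × Ti = 1.2 L/s × 0.31 s × 1000 mL/L = 372.0 mL.
R = (PIP − Pplat)/V̇ = (22.7 − 16.1) / 1.2 = 6.6/1.2 = 5.5 cmH2O·s/L.
C = Vt/(Pplat − PEEP) = 372.0 / (16.1 − 6) = 372.0/10.1 = 36.832 mL/cmH2O.
τ = R × C = 5.5 × 0.03683 L/cmH2O = 0.2026 s.
t = −τ·ln(1 − 0.99) = −0.2026·ln(0.01) = 0.933 s.

0.93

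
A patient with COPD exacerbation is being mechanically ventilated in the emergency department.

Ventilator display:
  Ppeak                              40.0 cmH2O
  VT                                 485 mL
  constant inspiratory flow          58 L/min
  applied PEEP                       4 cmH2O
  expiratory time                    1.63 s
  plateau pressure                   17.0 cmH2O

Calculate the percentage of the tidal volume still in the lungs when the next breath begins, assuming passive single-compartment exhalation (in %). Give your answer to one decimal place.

15.9

Flow: 58 L/min ÷ 60 = 0.9667 L/s.
R = (PIP − Pplat)/V̇ = (40.0 − 17.0) / 0.9667 = 23.0/0.9667 = 23.792 cmH2O·s/L.
C = Vt/(Pplat − PEEP) = 485.0 / (17.0 − 4) = 485.0/13.0 = 37.308 mL/cmH2O.
τ = R × C = 23.792 × 0.03731 L/cmH2O = 0.8877 s.
Fraction remaining at end-expiration = e^(−Te/τ) = e^(−1.63/0.8877) = 0.1594 → 15.94%.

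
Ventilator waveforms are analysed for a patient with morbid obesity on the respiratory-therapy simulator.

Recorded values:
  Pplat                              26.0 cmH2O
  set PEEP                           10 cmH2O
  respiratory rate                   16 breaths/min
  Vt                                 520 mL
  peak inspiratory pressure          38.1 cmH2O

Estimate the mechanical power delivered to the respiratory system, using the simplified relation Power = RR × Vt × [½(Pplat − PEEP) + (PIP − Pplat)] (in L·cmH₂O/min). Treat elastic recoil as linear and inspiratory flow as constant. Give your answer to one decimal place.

167.2

Per-breath work = Vt × [½(Pplat−PEEP) + (PIP−Pplat)] = 0.520 × [0.5×16.0 + 12.1] = 0.520 × 20.1 = 10.452 L·cmH2O.
Power = 16 × 10.452 = 167.23 L·cmH2O/min.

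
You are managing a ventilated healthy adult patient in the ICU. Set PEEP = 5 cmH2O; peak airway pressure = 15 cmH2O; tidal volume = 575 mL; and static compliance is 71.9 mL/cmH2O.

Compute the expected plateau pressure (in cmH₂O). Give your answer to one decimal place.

Pplat = PEEP + Vt / Cstat = 5 + 575 / 71.9 = 5 + 7.997 = 12.997 cmH2O.

13.0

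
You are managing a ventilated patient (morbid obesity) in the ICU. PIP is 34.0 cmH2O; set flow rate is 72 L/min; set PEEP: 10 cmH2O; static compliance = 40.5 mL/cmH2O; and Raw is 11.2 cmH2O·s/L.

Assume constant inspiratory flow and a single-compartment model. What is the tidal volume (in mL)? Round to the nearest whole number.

Flow: 72 L/min ÷ 60 = 1.2 L/s.
Equation of motion (constant flow): PIP = Vt/C + R·V̇ + PEEP.
Vt/C = PIP − R·V̇ − PEEP = 34.0 − 13.44 − 10 = 10.56 cmH2O.
Vt = C × 10.56 = 40.5 × 10.56 = 427.68 mL.

428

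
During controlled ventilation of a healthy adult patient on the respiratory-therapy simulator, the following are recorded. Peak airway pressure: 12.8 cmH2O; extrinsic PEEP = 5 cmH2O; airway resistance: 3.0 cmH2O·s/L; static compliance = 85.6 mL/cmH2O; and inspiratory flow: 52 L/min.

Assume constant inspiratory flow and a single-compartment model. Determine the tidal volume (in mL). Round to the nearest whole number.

Flow: 52 L/min ÷ 60 = 0.8667 L/s.
Equation of motion (constant flow): PIP = Vt/C + R·V̇ + PEEP.
Vt/C = PIP − R·V̇ − PEEP = 12.8 − 2.6 − 5 = 5.2 cmH2O.
Vt = C × 5.2 = 85.6 × 5.2 = 445.12 mL.

445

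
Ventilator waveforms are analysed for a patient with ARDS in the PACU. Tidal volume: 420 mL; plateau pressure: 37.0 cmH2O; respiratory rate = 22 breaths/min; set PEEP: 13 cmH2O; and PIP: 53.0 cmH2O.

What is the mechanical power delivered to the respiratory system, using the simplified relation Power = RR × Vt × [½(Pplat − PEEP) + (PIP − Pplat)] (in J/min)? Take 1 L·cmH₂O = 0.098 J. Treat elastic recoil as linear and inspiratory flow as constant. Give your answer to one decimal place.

Per-breath work = Vt × [½(Pplat−PEEP) + (PIP−Pplat)] = 0.420 × [0.5×24.0 + 16.0] = 0.420 × 28.0 = 11.76 L·cmH2O.
Power = 22 × 11.76 = 258.72 L·cmH2O/min.
× 0.098 J/(L·cmH2O) → 25.355 J/min.

25.4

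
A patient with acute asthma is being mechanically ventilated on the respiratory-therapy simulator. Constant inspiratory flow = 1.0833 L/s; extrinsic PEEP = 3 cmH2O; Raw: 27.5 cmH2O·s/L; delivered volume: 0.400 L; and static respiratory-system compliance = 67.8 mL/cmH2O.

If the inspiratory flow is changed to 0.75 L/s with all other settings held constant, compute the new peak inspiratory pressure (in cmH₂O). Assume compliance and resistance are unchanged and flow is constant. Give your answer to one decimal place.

29.5

PIP = Vt/C + R·V̇ + PEEP (constant-flow equation of motion).
Only the resistive term changes: ΔPIP = R × ΔV̇ = 27.5 × (0.75 − 1.0833) = 27.5 × -0.3333 = -9.166 cmH2O.
Original PIP = 400/67.8 + 27.5×1.0833 + 3 = 38.69 cmH2O; new PIP = 38.69 + (-9.166) = 29.524 cmH2O.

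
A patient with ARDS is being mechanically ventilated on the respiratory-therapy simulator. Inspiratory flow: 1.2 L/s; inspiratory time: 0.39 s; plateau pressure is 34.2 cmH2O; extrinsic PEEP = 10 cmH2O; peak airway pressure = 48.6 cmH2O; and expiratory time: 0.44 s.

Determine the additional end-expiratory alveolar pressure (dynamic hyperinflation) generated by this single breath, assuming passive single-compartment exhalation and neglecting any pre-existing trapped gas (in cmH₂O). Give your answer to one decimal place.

3.6

Vt = flow × Ti = 1.2 L/s × 0.39 s × 1000 mL/L = 468.0 mL.
R = (PIP − Pplat)/V̇ = (48.6 − 34.2) / 1.2 = 14.4/1.2 = 12.0 cmH2O·s/L.
C = Vt/(Pplat − PEEP) = 468.0 / (34.2 − 10) = 468.0/24.2 = 19.339 mL/cmH2O.
τ = R × C = 12.0 × 0.01934 L/cmH2O = 0.2321 s.
Fraction remaining = e^(−Te/τ) = e^(−0.44/0.2321) = 0.1502; trapped volume = 468.0 × 0.1502 = 70.294 mL.
Additional alveolar pressure from trapping ≈ V_trapped / C = 70.294 / 19.339 = 3.635 cmH2O.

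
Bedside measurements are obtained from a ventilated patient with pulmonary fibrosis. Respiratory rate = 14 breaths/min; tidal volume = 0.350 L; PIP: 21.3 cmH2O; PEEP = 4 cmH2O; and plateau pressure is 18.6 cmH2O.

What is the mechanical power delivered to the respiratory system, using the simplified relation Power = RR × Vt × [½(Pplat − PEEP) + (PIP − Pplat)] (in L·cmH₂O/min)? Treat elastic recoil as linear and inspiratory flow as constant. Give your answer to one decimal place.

Per-breath work = Vt × [½(Pplat−PEEP) + (PIP−Pplat)] = 0.350 × [0.5×14.6 + 2.7] = 0.350 × 10.0 = 3.5 L·cmH2O.
Power = 14 × 3.5 = 49.0 L·cmH2O/min.

49.0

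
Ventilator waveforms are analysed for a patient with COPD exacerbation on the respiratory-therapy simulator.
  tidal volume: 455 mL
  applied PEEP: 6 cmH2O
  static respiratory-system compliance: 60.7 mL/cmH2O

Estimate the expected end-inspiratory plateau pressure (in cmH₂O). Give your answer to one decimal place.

13.5

Pplat = PEEP + Vt / Cstat = 6 + 455 / 60.7 = 6 + 7.496 = 13.496 cmH2O.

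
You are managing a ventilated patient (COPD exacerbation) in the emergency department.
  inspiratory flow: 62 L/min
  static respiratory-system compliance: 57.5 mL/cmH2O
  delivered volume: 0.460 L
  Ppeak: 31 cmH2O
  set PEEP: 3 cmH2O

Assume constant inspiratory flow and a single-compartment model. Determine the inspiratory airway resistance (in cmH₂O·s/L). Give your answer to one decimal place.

19.4

Flow: 62 L/min ÷ 60 = 1.0333 L/s.
Equation of motion (constant flow): PIP = Vt/C + R·V̇ + PEEP.
R·V̇ = PIP − Vt/C − PEEP = 31 − 460/57.5 − 3 = 31 − 8.0 − 3 = 20.0 cmH2O.
R = 20.0 / 1.0333 = 19.355 cmH2O·s/L.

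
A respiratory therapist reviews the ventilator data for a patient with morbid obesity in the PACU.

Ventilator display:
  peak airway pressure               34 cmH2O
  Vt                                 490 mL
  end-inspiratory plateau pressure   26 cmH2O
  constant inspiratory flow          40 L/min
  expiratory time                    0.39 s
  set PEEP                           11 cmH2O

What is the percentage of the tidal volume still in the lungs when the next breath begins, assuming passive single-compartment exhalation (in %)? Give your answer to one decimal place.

Flow: 40 L/min ÷ 60 = 0.6667 L/s.
R = (PIP − Pplat)/V̇ = (34 − 26) / 0.6667 = 8.0/0.6667 = 11.999 cmH2O·s/L.
C = Vt/(Pplat − PEEP) = 490.0 / (26 − 11) = 490.0/15.0 = 32.667 mL/cmH2O.
τ = R × C = 11.999 × 0.03267 L/cmH2O = 0.392 s.
Fraction remaining at end-expiration = e^(−Te/τ) = e^(−0.39/0.392) = 0.3698 → 36.98%.

37.0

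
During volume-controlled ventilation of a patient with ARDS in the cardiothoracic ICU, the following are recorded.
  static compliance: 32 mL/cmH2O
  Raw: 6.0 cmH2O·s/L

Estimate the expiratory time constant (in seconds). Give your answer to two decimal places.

τ = R × C = 6.0 × 32 mL/cmH2O = 6.0 × 0.032 L/cmH2O = 0.192 s.

0.19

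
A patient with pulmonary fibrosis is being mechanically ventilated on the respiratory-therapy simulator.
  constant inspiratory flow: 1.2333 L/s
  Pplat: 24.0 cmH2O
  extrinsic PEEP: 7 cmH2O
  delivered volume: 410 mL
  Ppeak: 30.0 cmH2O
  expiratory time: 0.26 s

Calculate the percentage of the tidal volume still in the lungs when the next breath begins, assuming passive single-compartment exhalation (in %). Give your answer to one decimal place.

10.9

R = (PIP − Pplat)/V̇ = (30.0 − 24.0) / 1.2333 = 6.0/1.2333 = 4.865 cmH2O·s/L.
C = Vt/(Pplat − PEEP) = 410.0 / (24.0 − 7) = 410.0/17.0 = 24.118 mL/cmH2O.
τ = R × C = 4.865 × 0.02412 L/cmH2O = 0.1173 s.
Fraction remaining at end-expiration = e^(−Te/τ) = e^(−0.26/0.1173) = 0.109 → 10.9%.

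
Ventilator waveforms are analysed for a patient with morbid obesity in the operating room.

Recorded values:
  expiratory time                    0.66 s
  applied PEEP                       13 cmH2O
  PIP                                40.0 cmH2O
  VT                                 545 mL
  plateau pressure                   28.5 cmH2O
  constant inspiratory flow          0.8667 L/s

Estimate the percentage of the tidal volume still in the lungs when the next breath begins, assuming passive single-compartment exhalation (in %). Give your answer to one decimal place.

24.3

R = (PIP − Pplat)/V̇ = (40.0 − 28.5) / 0.8667 = 11.5/0.8667 = 13.269 cmH2O·s/L.
C = Vt/(Pplat − PEEP) = 545.0 / (28.5 − 13) = 545.0/15.5 = 35.161 mL/cmH2O.
τ = R × C = 13.269 × 0.03516 L/cmH2O = 0.4665 s.
Fraction remaining at end-expiration = e^(−Te/τ) = e^(−0.66/0.4665) = 0.243 → 24.3%.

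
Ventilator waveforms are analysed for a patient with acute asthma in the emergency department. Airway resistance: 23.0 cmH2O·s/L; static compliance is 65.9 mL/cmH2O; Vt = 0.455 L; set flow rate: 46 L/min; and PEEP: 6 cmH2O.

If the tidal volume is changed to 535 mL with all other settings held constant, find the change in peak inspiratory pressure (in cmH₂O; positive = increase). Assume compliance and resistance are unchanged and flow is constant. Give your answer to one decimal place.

1.2

PIP = Vt/C + R·V̇ + PEEP (constant-flow equation of motion).
Only the elastic term changes: ΔPIP = ΔVt / C = (535 − 455) / 65.9 = 1.214 cmH2O.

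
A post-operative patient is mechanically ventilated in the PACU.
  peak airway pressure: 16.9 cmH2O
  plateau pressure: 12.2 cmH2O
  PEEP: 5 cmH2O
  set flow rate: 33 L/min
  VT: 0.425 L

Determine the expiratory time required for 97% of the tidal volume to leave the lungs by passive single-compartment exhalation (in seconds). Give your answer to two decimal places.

1.77

Flow: 33 L/min ÷ 60 = 0.55 L/s.
R = (PIP − Pplat)/V̇ = (16.9 − 12.2) / 0.55 = 4.7/0.55 = 8.545 cmH2O·s/L.
C = Vt/(Pplat − PEEP) = 425.0 / (12.2 − 5) = 425.0/7.2 = 59.028 mL/cmH2O.
τ = R × C = 8.545 × 0.05903 L/cmH2O = 0.5044 s.
t = −τ·ln(1 − 0.97) = −0.5044·ln(0.03) = 1.769 s.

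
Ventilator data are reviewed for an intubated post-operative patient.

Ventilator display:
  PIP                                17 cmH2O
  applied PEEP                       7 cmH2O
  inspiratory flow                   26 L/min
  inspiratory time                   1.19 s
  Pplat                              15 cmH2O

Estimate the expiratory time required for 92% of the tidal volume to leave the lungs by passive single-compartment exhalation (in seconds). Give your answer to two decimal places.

0.75

Flow: 26 L/min ÷ 60 = 0.4333 L/s.
Vt = flow × Ti = 0.4333 L/s × 1.19 s × 1000 mL/L = 515.63 mL.
R = (PIP − Pplat)/V̇ = (17 − 15) / 0.4333 = 2.0/0.4333 = 4.616 cmH2O·s/L.
C = Vt/(Pplat − PEEP) = 515.63 / (15 − 7) = 515.63/8.0 = 64.454 mL/cmH2O.
τ = R × C = 4.616 × 0.06445 L/cmH2O = 0.2975 s.
t = −τ·ln(1 − 0.92) = −0.2975·ln(0.08) = 0.7514 s.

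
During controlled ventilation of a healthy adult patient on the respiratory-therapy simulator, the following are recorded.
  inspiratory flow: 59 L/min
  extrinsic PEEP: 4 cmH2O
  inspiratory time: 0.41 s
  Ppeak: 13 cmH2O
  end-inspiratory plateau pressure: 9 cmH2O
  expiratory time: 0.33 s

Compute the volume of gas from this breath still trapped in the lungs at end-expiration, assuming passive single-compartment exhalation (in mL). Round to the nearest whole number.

147

Flow: 59 L/min ÷ 60 = 0.9833 L/s.
Vt = flow × Ti = 0.9833 L/s × 0.41 s × 1000 mL/L = 403.15 mL.
R = (PIP − Pplat)/V̇ = (13 − 9) / 0.9833 = 4.0/0.9833 = 4.068 cmH2O·s/L.
C = Vt/(Pplat − PEEP) = 403.15 / (9 − 4) = 403.15/5.0 = 80.63 mL/cmH2O.
τ = R × C = 4.068 × 0.08063 L/cmH2O = 0.328 s.
Fraction remaining = e^(−Te/τ) = e^(−0.33/0.328) = 0.3656.
Trapped volume = 403.15 × 0.3656 = 147.39 mL.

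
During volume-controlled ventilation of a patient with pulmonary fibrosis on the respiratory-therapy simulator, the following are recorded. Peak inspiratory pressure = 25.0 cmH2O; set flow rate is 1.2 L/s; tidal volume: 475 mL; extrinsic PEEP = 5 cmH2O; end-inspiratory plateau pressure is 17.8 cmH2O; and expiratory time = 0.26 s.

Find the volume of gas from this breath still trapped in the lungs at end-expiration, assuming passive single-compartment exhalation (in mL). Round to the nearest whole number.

148

R = (PIP − Pplat)/V̇ = (25.0 − 17.8) / 1.2 = 7.2/1.2 = 6.0 cmH2O·s/L.
C = Vt/(Pplat − PEEP) = 475.0 / (17.8 − 5) = 475.0/12.8 = 37.109 mL/cmH2O.
τ = R × C = 6.0 × 0.03711 L/cmH2O = 0.2227 s.
Fraction remaining = e^(−Te/τ) = e^(−0.26/0.2227) = 0.3111.
Trapped volume = 475.0 × 0.3111 = 147.77 mL.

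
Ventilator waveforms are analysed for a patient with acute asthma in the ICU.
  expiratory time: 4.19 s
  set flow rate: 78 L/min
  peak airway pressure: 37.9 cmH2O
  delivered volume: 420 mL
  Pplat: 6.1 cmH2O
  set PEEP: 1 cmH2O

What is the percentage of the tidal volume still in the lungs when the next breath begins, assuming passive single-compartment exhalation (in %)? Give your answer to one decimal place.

12.5

Flow: 78 L/min ÷ 60 = 1.3 L/s.
R = (PIP − Pplat)/V̇ = (37.9 − 6.1) / 1.3 = 31.8/1.3 = 24.462 cmH2O·s/L.
C = Vt/(Pplat − PEEP) = 420.0 / (6.1 − 1) = 420.0/5.1 = 82.353 mL/cmH2O.
τ = R × C = 24.462 × 0.08235 L/cmH2O = 2.014 s.
Fraction remaining at end-expiration = e^(−Te/τ) = e^(−4.19/2.014) = 0.1249 → 12.49%.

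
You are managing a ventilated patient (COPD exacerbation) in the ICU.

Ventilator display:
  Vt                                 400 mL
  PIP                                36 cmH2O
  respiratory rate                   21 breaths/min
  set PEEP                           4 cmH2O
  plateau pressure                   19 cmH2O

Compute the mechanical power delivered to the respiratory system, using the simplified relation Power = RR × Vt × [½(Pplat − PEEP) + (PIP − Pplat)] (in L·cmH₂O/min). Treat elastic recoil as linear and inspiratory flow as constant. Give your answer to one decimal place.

Per-breath work = Vt × [½(Pplat−PEEP) + (PIP−Pplat)] = 0.400 × [0.5×15.0 + 17.0] = 0.400 × 24.5 = 9.8 L·cmH2O.
Power = 21 × 9.8 = 205.8 L·cmH2O/min.

205.8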